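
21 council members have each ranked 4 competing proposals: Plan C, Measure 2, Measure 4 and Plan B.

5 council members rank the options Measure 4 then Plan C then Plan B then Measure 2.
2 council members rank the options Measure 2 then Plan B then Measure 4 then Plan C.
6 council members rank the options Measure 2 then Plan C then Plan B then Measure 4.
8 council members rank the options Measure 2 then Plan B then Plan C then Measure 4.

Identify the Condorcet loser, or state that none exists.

Head-to-head results (21 council members):
Plan C vs Measure 2: 5 to 16, Measure 2.
Plan C vs Measure 4: 6+8 = 14 for Plan C, 7 for Measure 4 — Plan C by 14–7.
Plan C vs Plan B: Plan C preferred on 5+6 = 11 ballots; Plan C wins 11–10.
Measure 2 vs Measure 4: Measure 2, 16–5.
Measure 2 vs Plan B: Measure 2, 16–5.
Measure 4 vs Plan B: Plan B wins 16–5.
Only Measure 4 has no wins; Measure 4 is the Condorcet loser.

Measure 4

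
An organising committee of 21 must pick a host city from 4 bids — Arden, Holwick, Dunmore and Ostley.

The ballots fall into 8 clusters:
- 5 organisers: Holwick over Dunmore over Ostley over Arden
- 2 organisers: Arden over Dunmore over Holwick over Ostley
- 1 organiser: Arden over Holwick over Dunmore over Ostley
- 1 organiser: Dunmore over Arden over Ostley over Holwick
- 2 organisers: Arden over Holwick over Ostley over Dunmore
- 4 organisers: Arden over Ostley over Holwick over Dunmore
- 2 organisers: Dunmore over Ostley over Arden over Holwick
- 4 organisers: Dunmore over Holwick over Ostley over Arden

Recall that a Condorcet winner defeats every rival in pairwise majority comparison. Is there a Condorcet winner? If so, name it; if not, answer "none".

Check each pair by majority over 21 ballots:
Arden vs Holwick: Arden preferred on 2+1+1+2+4+2 = 12 ballots; Arden wins 12–9.
Arden–Dunmore: Dunmore 12–9.
Arden vs Ostley: Arden preferred on 2+1+1+2+4 = 10 ballots; Ostley wins 11–10.
Holwick–Dunmore: Holwick 12–9.
Holwick vs Ostley: Holwick wins 14–7.
Dunmore vs Ostley: Dunmore, 15–6.
No city is unbeaten: Arden loses to Dunmore; Holwick loses to Arden; Dunmore loses to Holwick; Ostley loses to Holwick. In particular Arden beats Holwick beats Dunmore beats Arden is a majority cycle — no Condorcet winner exists.

none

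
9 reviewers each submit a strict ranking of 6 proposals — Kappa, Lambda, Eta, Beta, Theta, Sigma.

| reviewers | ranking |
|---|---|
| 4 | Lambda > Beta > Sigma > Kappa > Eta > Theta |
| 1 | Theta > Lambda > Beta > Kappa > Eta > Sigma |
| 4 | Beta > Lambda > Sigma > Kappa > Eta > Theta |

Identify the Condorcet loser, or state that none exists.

Head-to-head results (9 reviewers):
Kappa–Lambda: Lambda 9–0.
Kappa–Eta: Kappa 9–0.
Kappa vs Beta: Kappa is ranked higher on 0 ballots, Beta on 9. Beta wins 9–0.
Kappa–Theta: Kappa 8–1.
Kappa vs Sigma: Sigma wins 8–1.
Lambda–Eta: Lambda 9–0.
Lambda vs Beta: 5 to 4, Lambda.
Lambda vs Theta: Lambda wins 8–1.
Lambda–Sigma: Lambda 9–0.
Eta vs Beta: Eta is ranked higher on 0 ballots, Beta on 9. Beta wins 9–0.
Eta vs Theta: Eta is ranked higher on 4+4 = 8 ballots, Theta on 1. Eta wins 8–1.
Eta vs Sigma: Eta is ranked higher on 1 ballot, Sigma on 8. Sigma wins 8–1.
Beta vs Theta: Beta preferred on 4+4 = 8 ballots; Beta wins 8–1.
Beta vs Sigma: 4+1+4 = 9 for Beta, 0 for Sigma — Beta by 9–0.
Theta vs Sigma: Theta is ranked higher on 1 ballot, Sigma on 8. Sigma wins 8–1.
Theta is beaten in every head-to-head and is the Condorcet loser.

Theta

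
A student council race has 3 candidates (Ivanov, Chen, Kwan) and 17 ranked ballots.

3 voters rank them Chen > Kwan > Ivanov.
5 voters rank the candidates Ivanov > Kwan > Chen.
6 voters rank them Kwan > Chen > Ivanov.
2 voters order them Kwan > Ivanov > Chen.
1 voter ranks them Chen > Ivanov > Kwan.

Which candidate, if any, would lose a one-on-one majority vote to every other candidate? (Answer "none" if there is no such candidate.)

Ivanov

Head-to-head results (17 voters):
Ivanov vs Chen: 5+2 = 7 for Ivanov, 10 for Chen — Chen by 10–7.
Ivanov vs Kwan: 6 to 11, Kwan.
Chen vs Kwan: Kwan, 13–4.
Ivanov is beaten in every head-to-head and is the Condorcet loser.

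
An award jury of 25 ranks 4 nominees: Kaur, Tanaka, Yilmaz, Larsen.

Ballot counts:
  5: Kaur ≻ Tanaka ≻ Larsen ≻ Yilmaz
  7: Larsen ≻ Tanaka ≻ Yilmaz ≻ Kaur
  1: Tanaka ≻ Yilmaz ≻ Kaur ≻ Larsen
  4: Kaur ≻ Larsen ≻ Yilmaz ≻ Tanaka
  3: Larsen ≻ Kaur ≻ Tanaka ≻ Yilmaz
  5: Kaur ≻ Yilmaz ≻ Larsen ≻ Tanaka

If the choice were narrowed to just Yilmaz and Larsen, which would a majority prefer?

Ballots ranking Yilmaz above Larsen: 1 + 5 = 6.
Ballots ranking Larsen above Yilmaz: 25 − 6 = 19.
Larsen wins the head-to-head 19–6.

Larsen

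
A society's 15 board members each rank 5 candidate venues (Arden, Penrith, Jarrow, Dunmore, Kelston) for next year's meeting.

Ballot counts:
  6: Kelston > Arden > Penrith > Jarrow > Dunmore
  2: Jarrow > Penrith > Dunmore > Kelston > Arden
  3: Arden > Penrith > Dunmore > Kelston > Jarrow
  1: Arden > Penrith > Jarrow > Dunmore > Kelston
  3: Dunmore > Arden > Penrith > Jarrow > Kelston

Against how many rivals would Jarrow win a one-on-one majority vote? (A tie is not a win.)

Jarrow against each rival (15 organisers):
Jarrow vs Arden: Arden, 13–2.
Jarrow vs Penrith: Penrith, 13–2.
Jarrow vs Dunmore: 9 to 6, Jarrow.
Jarrow vs Kelston: Kelston wins 9–6.
Jarrow beats Dunmore; loses to Arden, Penrith, Kelston — 1 pairwise win.

1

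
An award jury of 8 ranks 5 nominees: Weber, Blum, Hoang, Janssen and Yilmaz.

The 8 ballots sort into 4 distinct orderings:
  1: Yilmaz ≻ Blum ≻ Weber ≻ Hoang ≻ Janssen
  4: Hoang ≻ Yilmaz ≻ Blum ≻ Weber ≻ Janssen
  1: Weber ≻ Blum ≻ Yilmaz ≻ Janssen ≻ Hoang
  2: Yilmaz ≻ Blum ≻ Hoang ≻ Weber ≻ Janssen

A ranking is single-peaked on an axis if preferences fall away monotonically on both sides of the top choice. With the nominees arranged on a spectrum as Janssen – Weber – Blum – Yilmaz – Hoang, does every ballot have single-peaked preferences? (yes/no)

Axis positions: Janssen=1, Weber=2, Blum=3, Yilmaz=4, Hoang=5.
Faction 1 (peak Yilmaz at position 4): ranking walks positions 4-3-2-5-1, expanding outward from the peak — single-peaked.
Faction 2 (peak Hoang at position 5): ranking walks positions 5-4-3-2-1, expanding outward from the peak — single-peaked.
Faction 3 (peak Weber at position 2): ranking walks positions 2-3-4-1-5, expanding outward from the peak — single-peaked.
Faction 4 (peak Yilmaz at position 4): ranking walks positions 4-3-5-2-1, expanding outward from the peak — single-peaked.
Every ranking is single-peaked on this axis.

yes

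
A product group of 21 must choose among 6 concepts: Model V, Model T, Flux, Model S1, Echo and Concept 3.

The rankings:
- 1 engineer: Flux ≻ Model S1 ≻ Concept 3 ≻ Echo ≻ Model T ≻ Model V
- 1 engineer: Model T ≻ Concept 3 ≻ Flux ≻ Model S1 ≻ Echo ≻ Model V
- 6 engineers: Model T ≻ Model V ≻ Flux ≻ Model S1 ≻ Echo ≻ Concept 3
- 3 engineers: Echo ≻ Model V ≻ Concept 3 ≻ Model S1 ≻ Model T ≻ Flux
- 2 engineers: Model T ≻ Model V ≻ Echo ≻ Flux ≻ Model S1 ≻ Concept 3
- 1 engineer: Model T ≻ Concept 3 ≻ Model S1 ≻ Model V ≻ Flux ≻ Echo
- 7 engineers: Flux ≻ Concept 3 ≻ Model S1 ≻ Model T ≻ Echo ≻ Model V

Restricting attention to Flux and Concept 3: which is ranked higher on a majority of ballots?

Flux

Ballots ranking Flux above Concept 3: 1 + 6 + 2 + 7 = 16.
Ballots ranking Concept 3 above Flux: 21 − 16 = 5.
Flux wins the head-to-head 16–5.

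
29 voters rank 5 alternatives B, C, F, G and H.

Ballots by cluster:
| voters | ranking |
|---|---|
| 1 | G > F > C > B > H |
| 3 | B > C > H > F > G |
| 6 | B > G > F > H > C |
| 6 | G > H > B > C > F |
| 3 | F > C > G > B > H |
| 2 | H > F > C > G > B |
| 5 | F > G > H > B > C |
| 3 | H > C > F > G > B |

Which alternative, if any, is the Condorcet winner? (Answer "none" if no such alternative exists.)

none

Head-to-head results (29 voters):
B vs C: B, 20–9.
B–F: B 15–14.
B vs G: G wins 20–9.
B vs H: B is ranked higher on 1+3+6+3 = 13 ballots, H on 16. H wins 16–13.
C vs F: C preferred on 3+6+3 = 12 ballots; F wins 17–12.
C vs G: G wins 18–11.
C vs H: H wins 22–7.
F vs G: F preferred on 3+3+2+5+3 = 16 ballots; F wins 16–13.
F vs H: F wins 15–14.
G vs H: G wins 21–8.
Every alternative loses at least once (B loses to G; C loses to B; F loses to B; G loses to F; H loses to F). The majority relation contains the cycle B > F > G > B, so there is no Condorcet winner.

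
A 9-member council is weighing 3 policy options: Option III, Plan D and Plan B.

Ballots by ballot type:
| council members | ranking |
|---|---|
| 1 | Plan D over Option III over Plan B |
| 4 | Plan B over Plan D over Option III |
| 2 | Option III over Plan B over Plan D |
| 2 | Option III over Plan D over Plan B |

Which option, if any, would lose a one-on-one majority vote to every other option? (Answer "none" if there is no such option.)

Pairwise majorities:
Option III vs Plan D: 2+2 = 4 for Option III, 5 for Plan D — Plan D by 5–4.
Option III–Plan B: Option III 5–4.
Plan D vs Plan B: Plan B wins 6–3.
Each option has at least one pairwise win (Option III beats Plan B; Plan D beats Option III; Plan B beats Plan D) — no Condorcet loser.

none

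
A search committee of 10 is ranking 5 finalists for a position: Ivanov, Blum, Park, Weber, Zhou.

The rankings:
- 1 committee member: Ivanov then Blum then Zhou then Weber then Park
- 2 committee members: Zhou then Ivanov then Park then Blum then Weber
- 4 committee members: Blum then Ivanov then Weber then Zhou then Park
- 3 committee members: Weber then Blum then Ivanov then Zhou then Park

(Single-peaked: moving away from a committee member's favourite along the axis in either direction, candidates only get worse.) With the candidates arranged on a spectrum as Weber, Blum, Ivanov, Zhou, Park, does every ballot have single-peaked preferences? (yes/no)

yes

Axis positions: Weber=1, Blum=2, Ivanov=3, Zhou=4, Park=5.
Cluster 1 (peak Ivanov at position 3): ranking walks positions 3-2-4-1-5, expanding outward from the peak — single-peaked.
Cluster 2 (peak Zhou at position 4): ranking walks positions 4-3-5-2-1, expanding outward from the peak — single-peaked.
Cluster 3 (peak Blum at position 2): ranking walks positions 2-3-1-4-5, expanding outward from the peak — single-peaked.
Cluster 4 (peak Weber at position 1): ranking walks positions 1-2-3-4-5, expanding outward from the peak — single-peaked.
Every ranking is single-peaked on this axis.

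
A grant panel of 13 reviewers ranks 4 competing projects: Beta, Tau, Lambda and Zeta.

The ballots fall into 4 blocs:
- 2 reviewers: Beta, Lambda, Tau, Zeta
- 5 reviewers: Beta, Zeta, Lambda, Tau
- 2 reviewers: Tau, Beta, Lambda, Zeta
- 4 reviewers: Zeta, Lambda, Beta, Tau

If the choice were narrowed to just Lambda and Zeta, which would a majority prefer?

Ballots ranking Lambda above Zeta: 2 + 2 = 4.
Ballots ranking Zeta above Lambda: 13 − 4 = 9.
Zeta wins the head-to-head 9–4.

Zeta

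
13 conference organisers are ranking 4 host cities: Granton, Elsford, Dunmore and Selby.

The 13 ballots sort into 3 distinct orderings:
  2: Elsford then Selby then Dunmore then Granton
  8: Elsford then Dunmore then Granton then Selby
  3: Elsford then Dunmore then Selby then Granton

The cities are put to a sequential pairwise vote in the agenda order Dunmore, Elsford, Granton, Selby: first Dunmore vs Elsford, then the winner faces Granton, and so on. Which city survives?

Round 1: Dunmore vs Elsford — 0–13, Elsford advances.
Round 2: Elsford vs Granton — 13–0, Elsford advances.
Round 3: Elsford vs Selby — 13–0, Elsford advances.
Elsford survives the agenda.

Elsford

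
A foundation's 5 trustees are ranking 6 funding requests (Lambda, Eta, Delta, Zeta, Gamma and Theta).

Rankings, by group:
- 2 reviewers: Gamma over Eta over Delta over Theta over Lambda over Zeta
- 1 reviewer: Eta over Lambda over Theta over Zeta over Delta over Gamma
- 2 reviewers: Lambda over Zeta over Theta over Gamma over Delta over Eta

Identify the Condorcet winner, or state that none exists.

none

Pairwise majorities:
Lambda vs Eta: Lambda preferred on 2 ballots; Eta wins 3–2.
Lambda vs Delta: Lambda, 3–2.
Lambda vs Zeta: Lambda wins 5–0.
Lambda vs Gamma: Lambda preferred on 1+2 = 3 ballots; Lambda wins 3–2.
Lambda vs Theta: 3 to 2, Lambda.
Eta vs Delta: 3 to 2, Eta.
Eta vs Zeta: Eta wins 3–2.
Eta vs Gamma: Gamma, 4–1.
Eta vs Theta: 2+1 = 3 for Eta, 2 for Theta — Eta by 3–2.
Delta–Zeta: Zeta 3–2.
Delta vs Gamma: Gamma wins 4–1.
Delta–Theta: Theta 3–2.
Zeta vs Gamma: Zeta, 3–2.
Zeta vs Theta: Zeta is ranked higher on 2 ballots, Theta on 3. Theta wins 3–2.
Gamma vs Theta: Theta, 3–2.
Each project drops at least one matchup (Lambda loses to Eta; Eta loses to Gamma; Delta loses to Lambda; Zeta loses to Lambda; Gamma loses to Lambda; Theta loses to Lambda); the cycle Lambda beats Gamma beats Eta beats Lambda rules out a Condorcet winner.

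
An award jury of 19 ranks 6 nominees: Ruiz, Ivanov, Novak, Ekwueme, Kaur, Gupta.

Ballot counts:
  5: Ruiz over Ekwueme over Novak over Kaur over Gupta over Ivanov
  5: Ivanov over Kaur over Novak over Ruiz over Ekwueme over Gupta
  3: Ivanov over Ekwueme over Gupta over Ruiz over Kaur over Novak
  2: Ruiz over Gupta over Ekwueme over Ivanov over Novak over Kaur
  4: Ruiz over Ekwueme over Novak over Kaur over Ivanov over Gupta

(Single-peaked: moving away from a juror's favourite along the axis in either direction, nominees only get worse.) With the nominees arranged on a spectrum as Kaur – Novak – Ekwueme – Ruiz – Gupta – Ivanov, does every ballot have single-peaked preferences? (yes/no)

Axis positions: Kaur=1, Novak=2, Ekwueme=3, Ruiz=4, Gupta=5, Ivanov=6.
Faction 1 (peak Ruiz at position 4): ranking walks positions 4-3-2-1-5-6, expanding outward from the peak — single-peaked.
Faction 2: ranking walks positions 6-1-2-4-3-5; Kaur is ranked above Gupta even though Gupta lies between Kaur and the peak Ivanov on the axis — preferences dip and rise again. Not single-peaked.
Faction 3: ranking walks positions 6-3-5-4-1-2; Ekwueme is ranked above Gupta even though Gupta lies between Ekwueme and the peak Ivanov on the axis — preferences dip and rise again. Not single-peaked.
Faction 4 (peak Ruiz at position 4): ranking walks positions 4-5-3-6-2-1, expanding outward from the peak — single-peaked.
Faction 5: ranking walks positions 4-3-2-1-6-5; Ivanov is ranked above Gupta even though Gupta lies between Ivanov and the peak Ruiz on the axis — preferences dip and rise again. Not single-peaked.
Faction 2 violates single-peakedness, so the profile is not single-peaked on this axis.

no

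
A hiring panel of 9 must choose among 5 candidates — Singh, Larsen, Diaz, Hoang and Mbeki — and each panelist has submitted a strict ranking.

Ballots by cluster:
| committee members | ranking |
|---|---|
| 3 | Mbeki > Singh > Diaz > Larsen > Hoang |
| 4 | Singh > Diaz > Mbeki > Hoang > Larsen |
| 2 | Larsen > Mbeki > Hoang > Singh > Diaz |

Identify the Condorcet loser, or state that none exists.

Pairwise majorities:
Singh vs Larsen: Singh, 7–2.
Singh vs Diaz: Singh preferred on 3+4+2 = 9 ballots; Singh wins 9–0.
Singh vs Hoang: Singh preferred on 3+4 = 7 ballots; Singh wins 7–2.
Singh–Mbeki: Mbeki 5–4.
Larsen vs Diaz: Diaz, 7–2.
Larsen vs Hoang: 5 to 4, Larsen.
Larsen vs Mbeki: Larsen preferred on 2 ballots; Mbeki wins 7–2.
Diaz vs Hoang: Diaz, 7–2.
Diaz vs Mbeki: 4 to 5, Mbeki.
Hoang–Mbeki: Mbeki 9–0.
Hoang is beaten in every head-to-head and is the Condorcet loser.

Hoang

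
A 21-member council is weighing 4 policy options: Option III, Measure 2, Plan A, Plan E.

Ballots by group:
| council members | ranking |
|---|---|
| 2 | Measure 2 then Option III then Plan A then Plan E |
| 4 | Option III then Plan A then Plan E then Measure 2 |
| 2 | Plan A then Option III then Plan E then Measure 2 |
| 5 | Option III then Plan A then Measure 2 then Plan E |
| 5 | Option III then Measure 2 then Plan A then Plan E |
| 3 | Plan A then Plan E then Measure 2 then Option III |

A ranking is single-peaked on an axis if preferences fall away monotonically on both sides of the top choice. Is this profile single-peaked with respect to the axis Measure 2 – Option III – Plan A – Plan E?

Axis positions: Measure 2=1, Option III=2, Plan A=3, Plan E=4.
Group 1 (peak Measure 2 at position 1): ranking walks positions 1-2-3-4, expanding outward from the peak — single-peaked.
Group 2 (peak Option III at position 2): ranking walks positions 2-3-4-1, expanding outward from the peak — single-peaked.
Group 3 (peak Plan A at position 3): ranking walks positions 3-2-4-1, expanding outward from the peak — single-peaked.
Group 4 (peak Option III at position 2): ranking walks positions 2-3-1-4, expanding outward from the peak — single-peaked.
Group 5 (peak Option III at position 2): ranking walks positions 2-1-3-4, expanding outward from the peak — single-peaked.
Group 6: ranking walks positions 3-4-1-2; Measure 2 is ranked above Option III even though Option III lies between Measure 2 and the peak Plan A on the axis — preferences dip and rise again. Not single-peaked.
Group 6 violates single-peakedness, so the profile is not single-peaked on this axis.

no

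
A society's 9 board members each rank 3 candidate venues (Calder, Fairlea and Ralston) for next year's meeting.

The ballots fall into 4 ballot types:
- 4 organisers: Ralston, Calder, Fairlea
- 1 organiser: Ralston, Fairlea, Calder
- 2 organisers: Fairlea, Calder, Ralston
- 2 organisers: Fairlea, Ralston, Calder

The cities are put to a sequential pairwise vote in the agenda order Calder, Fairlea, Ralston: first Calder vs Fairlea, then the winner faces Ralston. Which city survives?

Ralston

Round 1: Calder vs Fairlea — 4–5, Fairlea advances.
Round 2: Fairlea vs Ralston — 4–5, Ralston advances.
The agenda winner is Ralston.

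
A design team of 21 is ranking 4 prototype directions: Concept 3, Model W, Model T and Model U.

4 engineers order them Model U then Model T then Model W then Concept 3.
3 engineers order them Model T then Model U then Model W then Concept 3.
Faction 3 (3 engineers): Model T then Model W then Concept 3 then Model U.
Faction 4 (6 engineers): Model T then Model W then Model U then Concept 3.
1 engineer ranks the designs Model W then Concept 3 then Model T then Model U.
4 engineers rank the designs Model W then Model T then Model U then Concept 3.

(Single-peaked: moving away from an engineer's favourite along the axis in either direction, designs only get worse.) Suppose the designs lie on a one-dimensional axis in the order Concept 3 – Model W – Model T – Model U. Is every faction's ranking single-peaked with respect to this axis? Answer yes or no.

yes

Axis positions: Concept 3=1, Model W=2, Model T=3, Model U=4.
Faction 1 (peak Model U at position 4): ranking walks positions 4-3-2-1, expanding outward from the peak — single-peaked.
Faction 2 (peak Model T at position 3): ranking walks positions 3-4-2-1, expanding outward from the peak — single-peaked.
Faction 3 (peak Model T at position 3): ranking walks positions 3-2-1-4, expanding outward from the peak — single-peaked.
Faction 4 (peak Model T at position 3): ranking walks positions 3-2-4-1, expanding outward from the peak — single-peaked.
Faction 5 (peak Model W at position 2): ranking walks positions 2-1-3-4, expanding outward from the peak — single-peaked.
Faction 6 (peak Model W at position 2): ranking walks positions 2-3-4-1, expanding outward from the peak — single-peaked.
Every ranking is single-peaked on this axis.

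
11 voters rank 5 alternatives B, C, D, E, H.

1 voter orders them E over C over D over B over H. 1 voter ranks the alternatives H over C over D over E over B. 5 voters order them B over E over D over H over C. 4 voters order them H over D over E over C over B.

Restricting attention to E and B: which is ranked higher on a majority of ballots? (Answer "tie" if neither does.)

Ballots ranking E above B: 1 + 1 + 4 = 6.
Ballots ranking B above E: 11 − 6 = 5.
E wins the head-to-head 6–5.

E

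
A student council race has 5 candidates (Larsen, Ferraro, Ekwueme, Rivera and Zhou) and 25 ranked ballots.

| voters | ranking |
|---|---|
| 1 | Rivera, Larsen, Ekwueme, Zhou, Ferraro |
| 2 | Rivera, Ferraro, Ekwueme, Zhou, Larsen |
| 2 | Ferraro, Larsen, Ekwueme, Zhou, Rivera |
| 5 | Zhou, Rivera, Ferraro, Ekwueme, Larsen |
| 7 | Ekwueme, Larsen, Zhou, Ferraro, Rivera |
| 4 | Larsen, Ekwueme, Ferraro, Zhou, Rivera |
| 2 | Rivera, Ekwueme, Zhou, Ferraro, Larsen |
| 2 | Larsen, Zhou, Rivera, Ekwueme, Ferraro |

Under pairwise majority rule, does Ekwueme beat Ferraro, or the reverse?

Ekwueme

Ballots ranking Ekwueme above Ferraro: 1 + 7 + 4 + 2 + 2 = 16.
Ballots ranking Ferraro above Ekwueme: 25 − 16 = 9.
Ekwueme wins the head-to-head 16–9.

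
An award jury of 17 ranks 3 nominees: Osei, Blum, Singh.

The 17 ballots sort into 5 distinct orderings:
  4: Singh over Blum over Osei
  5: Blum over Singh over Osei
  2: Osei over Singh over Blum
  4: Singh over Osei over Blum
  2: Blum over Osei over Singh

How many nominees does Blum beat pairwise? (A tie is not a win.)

Blum against each rival (17 jurors):
Blum vs Osei: 11 to 6, Blum.
Blum vs Singh: Singh, 10–7.
Blum beats Osei; loses to Singh — 1 pairwise win.

1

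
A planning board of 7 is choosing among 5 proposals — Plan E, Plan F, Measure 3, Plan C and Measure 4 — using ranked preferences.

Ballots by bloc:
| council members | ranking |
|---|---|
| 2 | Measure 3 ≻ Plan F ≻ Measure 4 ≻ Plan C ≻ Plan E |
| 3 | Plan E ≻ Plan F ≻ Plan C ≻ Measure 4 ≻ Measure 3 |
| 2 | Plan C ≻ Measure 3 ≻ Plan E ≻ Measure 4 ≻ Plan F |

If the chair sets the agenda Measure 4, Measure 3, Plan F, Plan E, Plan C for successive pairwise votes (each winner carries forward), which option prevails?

Plan C

Round 1: Measure 4 vs Measure 3 — 3–4, Measure 3 advances.
Round 2: Measure 3 vs Plan F — 4–3, Measure 3 advances.
Round 3: Measure 3 vs Plan E — 4–3, Measure 3 advances.
Round 4: Measure 3 vs Plan C — 2–5, Plan C advances.
Plan C survives the agenda.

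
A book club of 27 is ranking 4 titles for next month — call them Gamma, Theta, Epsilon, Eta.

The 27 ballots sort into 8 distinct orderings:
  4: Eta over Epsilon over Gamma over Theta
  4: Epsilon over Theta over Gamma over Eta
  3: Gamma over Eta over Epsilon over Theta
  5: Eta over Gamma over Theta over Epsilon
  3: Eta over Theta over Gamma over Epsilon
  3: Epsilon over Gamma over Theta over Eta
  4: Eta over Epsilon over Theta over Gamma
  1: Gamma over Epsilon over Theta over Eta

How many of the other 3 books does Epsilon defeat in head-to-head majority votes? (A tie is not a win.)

Epsilon against each rival (27 members):
Epsilon vs Gamma: 15 to 12, Epsilon.
Epsilon–Theta: Epsilon 19–8.
Epsilon vs Eta: Eta, 19–8.
Epsilon beats Gamma, Theta; loses to Eta — 2 pairwise wins.

2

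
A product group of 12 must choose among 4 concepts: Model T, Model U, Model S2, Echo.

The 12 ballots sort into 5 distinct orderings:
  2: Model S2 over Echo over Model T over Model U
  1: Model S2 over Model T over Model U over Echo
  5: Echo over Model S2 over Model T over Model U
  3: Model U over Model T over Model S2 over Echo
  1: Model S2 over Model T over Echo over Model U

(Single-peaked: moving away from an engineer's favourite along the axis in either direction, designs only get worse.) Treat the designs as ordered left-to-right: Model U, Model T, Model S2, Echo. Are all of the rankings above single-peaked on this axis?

yes

Axis positions: Model U=1, Model T=2, Model S2=3, Echo=4.
Cluster 1 (peak Model S2 at position 3): ranking walks positions 3-4-2-1, expanding outward from the peak — single-peaked.
Cluster 2 (peak Model S2 at position 3): ranking walks positions 3-2-1-4, expanding outward from the peak — single-peaked.
Cluster 3 (peak Echo at position 4): ranking walks positions 4-3-2-1, expanding outward from the peak — single-peaked.
Cluster 4 (peak Model U at position 1): ranking walks positions 1-2-3-4, expanding outward from the peak — single-peaked.
Cluster 5 (peak Model S2 at position 3): ranking walks positions 3-2-4-1, expanding outward from the peak — single-peaked.
Every ranking is single-peaked on this axis.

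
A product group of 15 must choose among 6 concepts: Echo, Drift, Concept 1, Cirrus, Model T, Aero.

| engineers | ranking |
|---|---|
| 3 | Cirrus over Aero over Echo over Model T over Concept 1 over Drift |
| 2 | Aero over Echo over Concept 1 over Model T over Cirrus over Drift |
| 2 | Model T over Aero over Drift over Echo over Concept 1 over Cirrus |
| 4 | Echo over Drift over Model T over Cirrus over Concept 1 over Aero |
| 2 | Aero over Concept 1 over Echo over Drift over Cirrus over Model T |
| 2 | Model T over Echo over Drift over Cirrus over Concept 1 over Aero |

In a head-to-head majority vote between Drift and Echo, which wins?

Ballots ranking Drift above Echo: 2.
Ballots ranking Echo above Drift: 15 − 2 = 13.
Echo wins the head-to-head 13–2.

Echo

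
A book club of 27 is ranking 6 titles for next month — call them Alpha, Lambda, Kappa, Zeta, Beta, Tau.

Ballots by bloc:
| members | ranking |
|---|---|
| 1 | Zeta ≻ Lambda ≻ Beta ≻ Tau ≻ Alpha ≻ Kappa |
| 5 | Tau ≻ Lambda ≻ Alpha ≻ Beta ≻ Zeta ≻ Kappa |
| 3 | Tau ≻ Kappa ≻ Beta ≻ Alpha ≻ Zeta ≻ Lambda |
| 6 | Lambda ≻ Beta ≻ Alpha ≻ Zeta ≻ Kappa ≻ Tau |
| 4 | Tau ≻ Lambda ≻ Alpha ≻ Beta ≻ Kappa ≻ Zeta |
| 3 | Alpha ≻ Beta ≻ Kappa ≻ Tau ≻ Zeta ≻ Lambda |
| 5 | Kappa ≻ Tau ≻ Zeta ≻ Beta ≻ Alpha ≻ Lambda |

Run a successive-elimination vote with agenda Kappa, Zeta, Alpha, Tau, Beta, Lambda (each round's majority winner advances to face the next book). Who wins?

Round 1: Kappa vs Zeta — 15–12, Kappa advances.
Round 2: Kappa vs Alpha — 8–19, Alpha advances.
Round 3: Alpha vs Tau — 9–18, Tau advances.
Round 4: Tau vs Beta — 17–10, Tau advances.
Round 5: Tau vs Lambda — 20–7, Tau advances.
Tau survives the agenda.

Tau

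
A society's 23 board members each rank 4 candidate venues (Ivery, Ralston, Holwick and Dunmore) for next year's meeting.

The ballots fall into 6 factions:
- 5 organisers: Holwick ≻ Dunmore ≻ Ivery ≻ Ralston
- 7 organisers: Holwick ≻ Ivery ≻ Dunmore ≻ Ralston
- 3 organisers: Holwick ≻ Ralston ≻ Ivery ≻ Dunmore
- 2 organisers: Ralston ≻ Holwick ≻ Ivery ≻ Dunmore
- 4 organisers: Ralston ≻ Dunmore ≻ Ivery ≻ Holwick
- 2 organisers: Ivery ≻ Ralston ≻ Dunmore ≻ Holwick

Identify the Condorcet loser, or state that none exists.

Ralston

Pairwise majorities:
Ivery vs Ralston: Ivery is ranked higher on 5+7+2 = 14 ballots, Ralston on 9. Ivery wins 14–9.
Ivery vs Holwick: 6 to 17, Holwick.
Ivery vs Dunmore: Ivery preferred on 7+3+2+2 = 14 ballots; Ivery wins 14–9.
Ralston vs Holwick: 8 to 15, Holwick.
Ralston vs Dunmore: Ralston is ranked higher on 3+2+4+2 = 11 ballots, Dunmore on 12. Dunmore wins 12–11.
Holwick–Dunmore: Holwick 17–6.
Ralston is beaten in every head-to-head and is the Condorcet loser.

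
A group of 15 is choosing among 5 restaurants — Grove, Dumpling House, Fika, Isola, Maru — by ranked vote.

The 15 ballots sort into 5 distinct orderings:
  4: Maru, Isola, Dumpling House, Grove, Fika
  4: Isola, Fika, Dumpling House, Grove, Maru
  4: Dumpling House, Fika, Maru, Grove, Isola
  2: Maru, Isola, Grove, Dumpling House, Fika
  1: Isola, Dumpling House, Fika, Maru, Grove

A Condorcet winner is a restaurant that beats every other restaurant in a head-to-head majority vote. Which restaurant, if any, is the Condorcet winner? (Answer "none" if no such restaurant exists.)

none

Check each pair by majority over 15 ballots:
Grove vs Dumpling House: Dumpling House wins 13–2.
Grove vs Fika: Grove is ranked higher on 4+2 = 6 ballots, Fika on 9. Fika wins 9–6.
Grove vs Isola: 4 to 11, Isola.
Grove–Maru: Maru 11–4.
Dumpling House vs Fika: Dumpling House, 11–4.
Dumpling House vs Isola: 4 for Dumpling House, 11 for Isola — Isola by 11–4.
Dumpling House–Maru: Dumpling House 9–6.
Fika–Isola: Isola 11–4.
Fika–Maru: Fika 9–6.
Isola vs Maru: Isola is ranked higher on 4+1 = 5 ballots, Maru on 10. Maru wins 10–5.
Every restaurant loses at least once (Grove loses to Dumpling House; Dumpling House loses to Isola; Fika loses to Dumpling House; Isola loses to Maru; Maru loses to Dumpling House). The majority relation contains the cycle Dumpling House → Maru → Isola → Dumpling House, so there is no Condorcet winner.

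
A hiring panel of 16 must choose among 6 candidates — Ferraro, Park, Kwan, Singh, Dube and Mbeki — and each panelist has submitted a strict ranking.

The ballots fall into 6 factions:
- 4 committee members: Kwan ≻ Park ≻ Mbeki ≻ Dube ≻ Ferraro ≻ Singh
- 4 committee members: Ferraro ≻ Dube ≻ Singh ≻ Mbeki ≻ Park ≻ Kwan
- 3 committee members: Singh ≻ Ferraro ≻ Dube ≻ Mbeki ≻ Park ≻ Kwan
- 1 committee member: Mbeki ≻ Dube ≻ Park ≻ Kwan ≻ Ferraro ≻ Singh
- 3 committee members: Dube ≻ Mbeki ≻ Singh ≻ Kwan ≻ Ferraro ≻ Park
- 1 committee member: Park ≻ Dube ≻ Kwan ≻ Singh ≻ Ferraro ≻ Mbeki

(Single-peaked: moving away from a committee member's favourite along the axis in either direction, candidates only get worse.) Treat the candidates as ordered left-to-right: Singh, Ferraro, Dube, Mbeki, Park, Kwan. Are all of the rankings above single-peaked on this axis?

no

Axis positions: Singh=1, Ferraro=2, Dube=3, Mbeki=4, Park=5, Kwan=6.
Faction 1 (peak Kwan at position 6): ranking walks positions 6-5-4-3-2-1, expanding outward from the peak — single-peaked.
Faction 2 (peak Ferraro at position 2): ranking walks positions 2-3-1-4-5-6, expanding outward from the peak — single-peaked.
Faction 3 (peak Singh at position 1): ranking walks positions 1-2-3-4-5-6, expanding outward from the peak — single-peaked.
Faction 4 (peak Mbeki at position 4): ranking walks positions 4-3-5-6-2-1, expanding outward from the peak — single-peaked.
Faction 5: ranking walks positions 3-4-1-6-2-5; Singh is ranked above Ferraro even though Ferraro lies between Singh and the peak Dube on the axis — preferences dip and rise again. Not single-peaked.
Faction 6: ranking walks positions 5-3-6-1-2-4; Dube is ranked above Mbeki even though Mbeki lies between Dube and the peak Park on the axis — preferences dip and rise again. Not single-peaked.
Faction 5 violates single-peakedness, so the profile is not single-peaked on this axis.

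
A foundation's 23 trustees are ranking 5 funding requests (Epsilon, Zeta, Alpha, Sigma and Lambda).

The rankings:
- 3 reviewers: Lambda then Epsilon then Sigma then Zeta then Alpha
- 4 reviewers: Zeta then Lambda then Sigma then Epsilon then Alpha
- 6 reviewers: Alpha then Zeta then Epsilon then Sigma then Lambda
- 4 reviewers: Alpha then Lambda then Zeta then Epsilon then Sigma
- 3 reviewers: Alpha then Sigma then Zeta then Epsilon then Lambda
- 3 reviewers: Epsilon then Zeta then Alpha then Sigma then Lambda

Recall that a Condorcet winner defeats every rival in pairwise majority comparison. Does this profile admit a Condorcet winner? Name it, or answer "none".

Alpha

Head-to-head results (23 reviewers):
Epsilon–Zeta: Zeta 17–6.
Epsilon vs Alpha: Alpha wins 13–10.
Epsilon–Sigma: Epsilon 16–7.
Epsilon vs Lambda: Epsilon, 12–11.
Zeta vs Alpha: Alpha wins 13–10.
Zeta vs Sigma: Zeta, 17–6.
Zeta vs Lambda: Zeta, 16–7.
Alpha–Sigma: Alpha 16–7.
Alpha–Lambda: Alpha 16–7.
Sigma vs Lambda: Sigma, 12–11.
Alpha defeats every rival head-to-head and is the Condorcet winner.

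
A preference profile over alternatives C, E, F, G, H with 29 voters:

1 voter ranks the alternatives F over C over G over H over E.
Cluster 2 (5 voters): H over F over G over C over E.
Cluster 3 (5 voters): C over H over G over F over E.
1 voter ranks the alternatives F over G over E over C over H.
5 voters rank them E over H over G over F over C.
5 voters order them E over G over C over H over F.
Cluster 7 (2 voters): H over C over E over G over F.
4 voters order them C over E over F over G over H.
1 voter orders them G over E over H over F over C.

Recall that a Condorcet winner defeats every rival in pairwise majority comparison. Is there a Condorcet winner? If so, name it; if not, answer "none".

Check each pair by majority over 29 ballots:
C vs E: C, 17–12.
C vs F: C preferred on 5+5+2+4 = 16 ballots; C wins 16–13.
C vs G: 1+5+2+4 = 12 for C, 17 for G — G by 17–12.
C vs H: C wins 16–13.
E vs F: 5+5+2+4+1 = 17 for E, 12 for F — E by 17–12.
E vs G: 16 to 13, E.
E vs H: E wins 16–13.
F vs G: 11 to 18, G.
F vs H: F preferred on 1+1+4 = 6 ballots; H wins 23–6.
G–H: H 17–12.
Every alternative loses at least once (C loses to G; E loses to C; F loses to C; G loses to E; H loses to C). The majority relation contains the cycle C > E > G > C, so there is no Condorcet winner.

none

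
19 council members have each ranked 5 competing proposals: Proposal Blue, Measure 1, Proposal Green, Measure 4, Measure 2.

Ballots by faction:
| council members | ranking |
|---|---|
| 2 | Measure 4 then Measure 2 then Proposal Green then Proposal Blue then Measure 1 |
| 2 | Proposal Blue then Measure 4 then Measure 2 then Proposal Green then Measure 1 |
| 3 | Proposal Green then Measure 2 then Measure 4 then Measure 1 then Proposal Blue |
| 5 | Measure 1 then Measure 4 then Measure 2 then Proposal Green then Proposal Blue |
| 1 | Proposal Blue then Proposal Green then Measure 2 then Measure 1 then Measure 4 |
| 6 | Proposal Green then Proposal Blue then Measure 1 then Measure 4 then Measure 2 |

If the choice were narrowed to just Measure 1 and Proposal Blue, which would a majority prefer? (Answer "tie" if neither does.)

Ballots ranking Measure 1 above Proposal Blue: 3 + 5 = 8.
Ballots ranking Proposal Blue above Measure 1: 19 − 8 = 11.
Proposal Blue wins the head-to-head 11–8.

Proposal Blue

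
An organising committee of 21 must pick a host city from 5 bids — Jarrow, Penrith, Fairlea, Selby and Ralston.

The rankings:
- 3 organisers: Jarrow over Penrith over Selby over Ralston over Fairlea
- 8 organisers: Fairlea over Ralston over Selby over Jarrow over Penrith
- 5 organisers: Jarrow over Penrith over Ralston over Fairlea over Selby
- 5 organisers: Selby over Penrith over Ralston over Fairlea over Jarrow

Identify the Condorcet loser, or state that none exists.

none

Head-to-head results (21 organisers):
Jarrow vs Penrith: 3+8+5 = 16 for Jarrow, 5 for Penrith — Jarrow by 16–5.
Jarrow vs Fairlea: Fairlea, 13–8.
Jarrow vs Selby: Jarrow preferred on 3+5 = 8 ballots; Selby wins 13–8.
Jarrow vs Ralston: Ralston, 13–8.
Penrith–Fairlea: Penrith 13–8.
Penrith vs Selby: Selby, 13–8.
Penrith vs Ralston: Penrith, 13–8.
Fairlea vs Selby: Fairlea preferred on 8+5 = 13 ballots; Fairlea wins 13–8.
Fairlea vs Ralston: Fairlea is ranked higher on 8 ballots, Ralston on 13. Ralston wins 13–8.
Selby vs Ralston: Ralston, 13–8.
Each city has at least one pairwise win (Jarrow beats Penrith; Penrith beats Fairlea; Fairlea beats Jarrow; Selby beats Jarrow; Ralston beats Jarrow) — no Condorcet loser.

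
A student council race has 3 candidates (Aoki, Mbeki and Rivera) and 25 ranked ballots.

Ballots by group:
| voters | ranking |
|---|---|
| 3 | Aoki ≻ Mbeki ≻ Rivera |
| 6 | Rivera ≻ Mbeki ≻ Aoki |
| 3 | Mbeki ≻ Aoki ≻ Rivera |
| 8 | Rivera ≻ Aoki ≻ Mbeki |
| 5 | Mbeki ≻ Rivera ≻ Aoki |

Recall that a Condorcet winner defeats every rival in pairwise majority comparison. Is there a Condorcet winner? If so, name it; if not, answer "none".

Check each pair by majority over 25 ballots:
Aoki vs Mbeki: 3+8 = 11 for Aoki, 14 for Mbeki — Mbeki by 14–11.
Aoki vs Rivera: 3+3 = 6 for Aoki, 19 for Rivera — Rivera by 19–6.
Mbeki vs Rivera: Rivera wins 14–11.
Only Rivera has no losses; Rivera is the Condorcet winner.

Rivera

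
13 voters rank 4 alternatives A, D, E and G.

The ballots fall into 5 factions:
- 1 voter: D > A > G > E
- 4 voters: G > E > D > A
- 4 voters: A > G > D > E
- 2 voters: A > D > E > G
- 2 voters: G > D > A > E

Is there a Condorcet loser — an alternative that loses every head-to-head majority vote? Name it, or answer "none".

E

Pairwise majorities:
A vs D: D, 7–6.
A vs E: A, 9–4.
A vs G: A is ranked higher on 1+4+2 = 7 ballots, G on 6. A wins 7–6.
D vs E: D wins 9–4.
D vs G: 3 to 10, G.
E vs G: E is ranked higher on 2 ballots, G on 11. G wins 11–2.
E loses to every other alternative — it is the Condorcet loser.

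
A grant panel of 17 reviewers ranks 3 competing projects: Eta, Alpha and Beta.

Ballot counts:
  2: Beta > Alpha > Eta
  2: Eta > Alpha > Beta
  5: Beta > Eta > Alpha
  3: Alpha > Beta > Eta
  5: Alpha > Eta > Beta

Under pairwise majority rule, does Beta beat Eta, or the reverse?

Beta

Ballots ranking Beta above Eta: 2 + 5 + 3 = 10.
Ballots ranking Eta above Beta: 17 − 10 = 7.
Beta wins the head-to-head 10–7.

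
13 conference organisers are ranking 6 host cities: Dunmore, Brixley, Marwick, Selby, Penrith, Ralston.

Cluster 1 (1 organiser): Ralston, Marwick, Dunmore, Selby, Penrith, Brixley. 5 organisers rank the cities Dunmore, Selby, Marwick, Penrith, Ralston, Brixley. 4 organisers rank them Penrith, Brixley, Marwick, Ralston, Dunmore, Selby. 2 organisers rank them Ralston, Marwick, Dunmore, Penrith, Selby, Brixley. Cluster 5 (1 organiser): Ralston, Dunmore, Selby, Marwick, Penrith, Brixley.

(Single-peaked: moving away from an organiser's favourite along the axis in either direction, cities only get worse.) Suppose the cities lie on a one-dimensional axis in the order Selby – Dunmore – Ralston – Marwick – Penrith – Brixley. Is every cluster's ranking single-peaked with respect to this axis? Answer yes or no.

no

Axis positions: Selby=1, Dunmore=2, Ralston=3, Marwick=4, Penrith=5, Brixley=6.
Cluster 1 (peak Ralston at position 3): ranking walks positions 3-4-2-1-5-6, expanding outward from the peak — single-peaked.
Cluster 2: ranking walks positions 2-1-4-5-3-6; Marwick is ranked above Ralston even though Ralston lies between Marwick and the peak Dunmore on the axis — preferences dip and rise again. Not single-peaked.
Cluster 3 (peak Penrith at position 5): ranking walks positions 5-6-4-3-2-1, expanding outward from the peak — single-peaked.
Cluster 4 (peak Ralston at position 3): ranking walks positions 3-4-2-5-1-6, expanding outward from the peak — single-peaked.
Cluster 5 (peak Ralston at position 3): ranking walks positions 3-2-1-4-5-6, expanding outward from the peak — single-peaked.
Cluster 2 violates single-peakedness, so the profile is not single-peaked on this axis.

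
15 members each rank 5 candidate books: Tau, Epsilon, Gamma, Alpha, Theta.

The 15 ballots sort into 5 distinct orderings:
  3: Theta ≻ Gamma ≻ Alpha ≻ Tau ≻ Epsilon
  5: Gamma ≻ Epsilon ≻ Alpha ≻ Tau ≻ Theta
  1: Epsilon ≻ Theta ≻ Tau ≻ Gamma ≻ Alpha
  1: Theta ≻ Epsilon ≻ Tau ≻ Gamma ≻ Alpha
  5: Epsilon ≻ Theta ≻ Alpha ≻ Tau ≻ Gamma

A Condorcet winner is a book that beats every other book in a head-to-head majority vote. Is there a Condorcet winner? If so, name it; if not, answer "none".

Pairwise majorities:
Tau vs Epsilon: Tau is ranked higher on 3 ballots, Epsilon on 12. Epsilon wins 12–3.
Tau vs Gamma: 1+1+5 = 7 for Tau, 8 for Gamma — Gamma by 8–7.
Tau vs Alpha: 2 to 13, Alpha.
Tau vs Theta: 5 for Tau, 10 for Theta — Theta by 10–5.
Epsilon vs Gamma: Epsilon is ranked higher on 1+1+5 = 7 ballots, Gamma on 8. Gamma wins 8–7.
Epsilon vs Alpha: 12 to 3, Epsilon.
Epsilon vs Theta: Epsilon preferred on 5+1+5 = 11 ballots; Epsilon wins 11–4.
Gamma vs Alpha: 10 to 5, Gamma.
Gamma vs Theta: 5 to 10, Theta.
Alpha vs Theta: 5 for Alpha, 10 for Theta — Theta by 10–5.
No book is unbeaten: Tau loses to Epsilon; Epsilon loses to Gamma; Gamma loses to Theta; Alpha loses to Epsilon; Theta loses to Epsilon. In particular Epsilon > Theta > Gamma > Epsilon is a majority cycle — no Condorcet winner exists.

none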